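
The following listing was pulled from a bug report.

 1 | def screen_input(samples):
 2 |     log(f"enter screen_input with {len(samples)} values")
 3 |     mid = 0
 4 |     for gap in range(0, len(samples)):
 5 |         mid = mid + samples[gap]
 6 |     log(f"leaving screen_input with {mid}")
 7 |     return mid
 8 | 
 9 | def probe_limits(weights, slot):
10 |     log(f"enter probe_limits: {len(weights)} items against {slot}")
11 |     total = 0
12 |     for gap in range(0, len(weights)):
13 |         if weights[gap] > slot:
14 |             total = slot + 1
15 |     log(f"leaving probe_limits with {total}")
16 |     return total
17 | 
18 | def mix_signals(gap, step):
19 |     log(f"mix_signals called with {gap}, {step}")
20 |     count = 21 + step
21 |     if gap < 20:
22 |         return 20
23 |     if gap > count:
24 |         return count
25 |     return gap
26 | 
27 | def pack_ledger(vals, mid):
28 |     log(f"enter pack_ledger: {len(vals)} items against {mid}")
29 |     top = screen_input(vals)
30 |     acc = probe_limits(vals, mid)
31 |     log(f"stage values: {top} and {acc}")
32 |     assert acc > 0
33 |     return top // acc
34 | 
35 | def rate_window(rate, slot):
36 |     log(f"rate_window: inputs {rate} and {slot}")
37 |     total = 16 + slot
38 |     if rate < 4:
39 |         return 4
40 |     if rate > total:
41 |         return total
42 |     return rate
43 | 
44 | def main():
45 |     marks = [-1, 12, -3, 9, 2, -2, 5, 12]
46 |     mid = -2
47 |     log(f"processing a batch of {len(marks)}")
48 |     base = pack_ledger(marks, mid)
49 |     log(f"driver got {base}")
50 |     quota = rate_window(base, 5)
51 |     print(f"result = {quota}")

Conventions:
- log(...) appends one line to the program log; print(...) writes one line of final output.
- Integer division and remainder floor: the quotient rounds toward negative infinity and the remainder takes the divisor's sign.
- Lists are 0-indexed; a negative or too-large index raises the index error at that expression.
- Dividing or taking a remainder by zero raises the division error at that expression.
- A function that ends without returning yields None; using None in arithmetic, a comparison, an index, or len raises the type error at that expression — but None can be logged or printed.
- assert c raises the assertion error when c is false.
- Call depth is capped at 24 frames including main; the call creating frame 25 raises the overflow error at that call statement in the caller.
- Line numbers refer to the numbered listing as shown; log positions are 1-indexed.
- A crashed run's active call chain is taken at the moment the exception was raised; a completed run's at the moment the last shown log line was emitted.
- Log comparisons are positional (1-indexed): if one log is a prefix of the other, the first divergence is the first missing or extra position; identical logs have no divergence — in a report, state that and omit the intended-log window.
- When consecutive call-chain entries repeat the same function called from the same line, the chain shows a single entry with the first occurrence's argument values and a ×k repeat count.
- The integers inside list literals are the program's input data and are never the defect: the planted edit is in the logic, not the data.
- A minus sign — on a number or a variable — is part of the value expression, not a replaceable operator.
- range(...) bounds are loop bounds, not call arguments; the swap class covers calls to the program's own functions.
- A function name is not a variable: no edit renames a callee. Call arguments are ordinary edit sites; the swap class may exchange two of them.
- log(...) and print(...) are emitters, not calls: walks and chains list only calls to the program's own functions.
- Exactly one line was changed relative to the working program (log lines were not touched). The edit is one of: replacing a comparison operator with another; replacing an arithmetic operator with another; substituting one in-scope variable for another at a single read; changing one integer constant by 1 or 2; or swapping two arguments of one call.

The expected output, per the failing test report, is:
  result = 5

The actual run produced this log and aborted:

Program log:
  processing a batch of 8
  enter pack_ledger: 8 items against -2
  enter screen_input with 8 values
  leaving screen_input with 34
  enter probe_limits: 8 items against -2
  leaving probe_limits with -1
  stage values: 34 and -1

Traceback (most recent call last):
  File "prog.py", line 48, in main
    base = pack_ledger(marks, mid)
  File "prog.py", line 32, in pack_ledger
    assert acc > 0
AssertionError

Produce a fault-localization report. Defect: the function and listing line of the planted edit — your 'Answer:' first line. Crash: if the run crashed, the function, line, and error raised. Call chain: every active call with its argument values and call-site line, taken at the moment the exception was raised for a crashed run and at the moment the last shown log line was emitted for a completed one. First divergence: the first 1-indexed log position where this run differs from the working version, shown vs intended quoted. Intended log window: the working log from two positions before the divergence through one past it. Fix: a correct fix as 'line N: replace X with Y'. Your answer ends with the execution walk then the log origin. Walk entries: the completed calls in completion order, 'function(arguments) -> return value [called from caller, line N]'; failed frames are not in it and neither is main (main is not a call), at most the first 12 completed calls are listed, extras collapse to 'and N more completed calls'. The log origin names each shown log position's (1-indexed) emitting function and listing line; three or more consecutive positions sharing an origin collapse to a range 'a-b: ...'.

Answer: the defect is in probe_limits at line 14.
The tell: Everything matches until log position 6, which reads 'leaving probe_limits with -1' in place of 'leaving probe_limits with 6'.
Crash: pack_ledger, line 32, AssertionError.
Call chain: main -> pack_ledger([-1, 12, -3, 9, 2, -2, 5, 12], -2) (called at line 48).
First divergence: position 6 — shown 'leaving probe_limits with -1', intended 'leaving probe_limits with 6'.
Intended log window:
  4: leaving screen_input with 34
  5: enter probe_limits: 8 items against -2
  6: leaving probe_limits with 6
  7: stage values: 34 and 6
Execution walk:
  screen_input([-1, 12, -3, 9, 2, -2, 5, 12]) -> 34  [called from pack_ledger, line 29]
  probe_limits([-1, 12, -3, 9, 2, -2, 5, 12], -2) -> -1  [called from pack_ledger, line 30]
Log origins:
  1: emitted by main (line 47)
  2: emitted by pack_ledger (line 28)
  3: emitted by screen_input (line 2)
  4: emitted by screen_input (line 6)
  5: emitted by probe_limits (line 10)
  6: emitted by probe_limits (line 15)
  7: emitted by pack_ledger (line 31)
A correct fix: line 14: replace `slot` with `total`.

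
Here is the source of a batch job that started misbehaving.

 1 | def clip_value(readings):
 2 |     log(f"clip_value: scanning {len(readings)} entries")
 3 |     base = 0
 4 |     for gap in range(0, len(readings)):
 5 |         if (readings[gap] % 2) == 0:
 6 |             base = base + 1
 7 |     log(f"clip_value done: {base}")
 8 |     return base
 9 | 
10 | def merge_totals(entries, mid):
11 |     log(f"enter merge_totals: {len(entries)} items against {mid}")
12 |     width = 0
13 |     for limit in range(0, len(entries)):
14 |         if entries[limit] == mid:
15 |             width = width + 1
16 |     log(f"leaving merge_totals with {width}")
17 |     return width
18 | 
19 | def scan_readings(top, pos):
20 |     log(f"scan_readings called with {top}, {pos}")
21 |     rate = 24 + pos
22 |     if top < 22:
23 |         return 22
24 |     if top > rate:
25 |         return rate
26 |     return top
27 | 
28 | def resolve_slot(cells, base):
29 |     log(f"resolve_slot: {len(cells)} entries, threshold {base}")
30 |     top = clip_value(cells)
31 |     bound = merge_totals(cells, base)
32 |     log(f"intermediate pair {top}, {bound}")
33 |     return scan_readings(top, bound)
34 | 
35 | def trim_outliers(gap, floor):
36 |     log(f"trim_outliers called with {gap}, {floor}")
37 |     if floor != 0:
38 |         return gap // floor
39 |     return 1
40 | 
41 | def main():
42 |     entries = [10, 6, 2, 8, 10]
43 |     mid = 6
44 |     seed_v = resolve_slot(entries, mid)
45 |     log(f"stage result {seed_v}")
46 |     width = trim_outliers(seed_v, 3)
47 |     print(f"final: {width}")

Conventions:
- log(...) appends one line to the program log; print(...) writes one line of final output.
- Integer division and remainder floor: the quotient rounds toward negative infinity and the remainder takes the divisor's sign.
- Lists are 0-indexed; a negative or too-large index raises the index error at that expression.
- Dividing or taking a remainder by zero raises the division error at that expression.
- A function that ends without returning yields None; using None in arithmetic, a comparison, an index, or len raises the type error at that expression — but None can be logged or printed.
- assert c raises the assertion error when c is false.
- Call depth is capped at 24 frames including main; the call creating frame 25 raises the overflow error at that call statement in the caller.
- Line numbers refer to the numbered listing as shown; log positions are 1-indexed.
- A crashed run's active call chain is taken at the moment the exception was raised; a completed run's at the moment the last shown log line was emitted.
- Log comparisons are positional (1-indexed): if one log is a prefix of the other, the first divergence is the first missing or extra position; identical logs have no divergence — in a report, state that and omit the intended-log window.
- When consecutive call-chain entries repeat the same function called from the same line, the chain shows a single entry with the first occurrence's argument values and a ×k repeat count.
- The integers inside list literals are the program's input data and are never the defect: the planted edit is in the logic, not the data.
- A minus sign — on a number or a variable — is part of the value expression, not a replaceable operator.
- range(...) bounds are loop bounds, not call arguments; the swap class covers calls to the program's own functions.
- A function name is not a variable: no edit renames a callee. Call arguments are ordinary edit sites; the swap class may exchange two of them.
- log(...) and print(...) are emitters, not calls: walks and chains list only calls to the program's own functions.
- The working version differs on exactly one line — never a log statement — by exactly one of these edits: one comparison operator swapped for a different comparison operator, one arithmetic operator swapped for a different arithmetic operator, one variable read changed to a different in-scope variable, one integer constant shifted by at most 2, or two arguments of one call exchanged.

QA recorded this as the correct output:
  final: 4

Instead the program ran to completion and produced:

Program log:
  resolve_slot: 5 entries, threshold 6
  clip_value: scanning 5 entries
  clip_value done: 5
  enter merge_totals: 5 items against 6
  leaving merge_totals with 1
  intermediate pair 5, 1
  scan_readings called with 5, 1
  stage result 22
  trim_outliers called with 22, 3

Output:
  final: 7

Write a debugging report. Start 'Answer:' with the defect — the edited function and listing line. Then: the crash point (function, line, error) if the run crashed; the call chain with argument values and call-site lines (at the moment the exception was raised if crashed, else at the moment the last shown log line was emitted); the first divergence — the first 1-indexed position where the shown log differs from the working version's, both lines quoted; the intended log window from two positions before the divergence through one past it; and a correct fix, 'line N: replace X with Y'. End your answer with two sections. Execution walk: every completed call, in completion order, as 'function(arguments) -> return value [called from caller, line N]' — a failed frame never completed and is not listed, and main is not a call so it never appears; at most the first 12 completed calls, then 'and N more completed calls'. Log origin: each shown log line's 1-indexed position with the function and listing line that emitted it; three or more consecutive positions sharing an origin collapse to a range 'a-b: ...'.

Answer: the defect is in main at line 46.
Key fact: The earliest visible damage is log position 9 — 'trim_outliers called with 22, 3' rather than the intended 'trim_outliers called with 22, 5'.
Call chain: main -> trim_outliers(22, 3) (called at line 46).
First divergence: position 9; shown 'trim_outliers called with 22, 3' vs intended 'trim_outliers called with 22, 5'.
Intended log window:
  7: scan_readings called with 5, 1
  8: stage result 22
  9: trim_outliers called with 22, 5
Execution walk:
  clip_value([10, 6, 2, 8, 10]) -> 5  [called from resolve_slot, line 30]
  merge_totals([10, 6, 2, 8, 10], 6) -> 1  [called from resolve_slot, line 31]
  scan_readings(5, 1) -> 22  [called from resolve_slot, line 33]
  resolve_slot([10, 6, 2, 8, 10], 6) -> 22  [called from main, line 44]
  trim_outliers(22, 3) -> 7  [called from main, line 46]
Log origins:
  1: emitted by resolve_slot (line 29)
  2: emitted by clip_value (line 2)
  3: emitted by clip_value (line 7)
  4: emitted by merge_totals (line 11)
  5: emitted by merge_totals (line 16)
  6: emitted by resolve_slot (line 32)
  7: emitted by scan_readings (line 20)
  8: emitted by main (line 45)
  9: emitted by trim_outliers (line 36)
A correct fix: line 46: replace `3` with `5`.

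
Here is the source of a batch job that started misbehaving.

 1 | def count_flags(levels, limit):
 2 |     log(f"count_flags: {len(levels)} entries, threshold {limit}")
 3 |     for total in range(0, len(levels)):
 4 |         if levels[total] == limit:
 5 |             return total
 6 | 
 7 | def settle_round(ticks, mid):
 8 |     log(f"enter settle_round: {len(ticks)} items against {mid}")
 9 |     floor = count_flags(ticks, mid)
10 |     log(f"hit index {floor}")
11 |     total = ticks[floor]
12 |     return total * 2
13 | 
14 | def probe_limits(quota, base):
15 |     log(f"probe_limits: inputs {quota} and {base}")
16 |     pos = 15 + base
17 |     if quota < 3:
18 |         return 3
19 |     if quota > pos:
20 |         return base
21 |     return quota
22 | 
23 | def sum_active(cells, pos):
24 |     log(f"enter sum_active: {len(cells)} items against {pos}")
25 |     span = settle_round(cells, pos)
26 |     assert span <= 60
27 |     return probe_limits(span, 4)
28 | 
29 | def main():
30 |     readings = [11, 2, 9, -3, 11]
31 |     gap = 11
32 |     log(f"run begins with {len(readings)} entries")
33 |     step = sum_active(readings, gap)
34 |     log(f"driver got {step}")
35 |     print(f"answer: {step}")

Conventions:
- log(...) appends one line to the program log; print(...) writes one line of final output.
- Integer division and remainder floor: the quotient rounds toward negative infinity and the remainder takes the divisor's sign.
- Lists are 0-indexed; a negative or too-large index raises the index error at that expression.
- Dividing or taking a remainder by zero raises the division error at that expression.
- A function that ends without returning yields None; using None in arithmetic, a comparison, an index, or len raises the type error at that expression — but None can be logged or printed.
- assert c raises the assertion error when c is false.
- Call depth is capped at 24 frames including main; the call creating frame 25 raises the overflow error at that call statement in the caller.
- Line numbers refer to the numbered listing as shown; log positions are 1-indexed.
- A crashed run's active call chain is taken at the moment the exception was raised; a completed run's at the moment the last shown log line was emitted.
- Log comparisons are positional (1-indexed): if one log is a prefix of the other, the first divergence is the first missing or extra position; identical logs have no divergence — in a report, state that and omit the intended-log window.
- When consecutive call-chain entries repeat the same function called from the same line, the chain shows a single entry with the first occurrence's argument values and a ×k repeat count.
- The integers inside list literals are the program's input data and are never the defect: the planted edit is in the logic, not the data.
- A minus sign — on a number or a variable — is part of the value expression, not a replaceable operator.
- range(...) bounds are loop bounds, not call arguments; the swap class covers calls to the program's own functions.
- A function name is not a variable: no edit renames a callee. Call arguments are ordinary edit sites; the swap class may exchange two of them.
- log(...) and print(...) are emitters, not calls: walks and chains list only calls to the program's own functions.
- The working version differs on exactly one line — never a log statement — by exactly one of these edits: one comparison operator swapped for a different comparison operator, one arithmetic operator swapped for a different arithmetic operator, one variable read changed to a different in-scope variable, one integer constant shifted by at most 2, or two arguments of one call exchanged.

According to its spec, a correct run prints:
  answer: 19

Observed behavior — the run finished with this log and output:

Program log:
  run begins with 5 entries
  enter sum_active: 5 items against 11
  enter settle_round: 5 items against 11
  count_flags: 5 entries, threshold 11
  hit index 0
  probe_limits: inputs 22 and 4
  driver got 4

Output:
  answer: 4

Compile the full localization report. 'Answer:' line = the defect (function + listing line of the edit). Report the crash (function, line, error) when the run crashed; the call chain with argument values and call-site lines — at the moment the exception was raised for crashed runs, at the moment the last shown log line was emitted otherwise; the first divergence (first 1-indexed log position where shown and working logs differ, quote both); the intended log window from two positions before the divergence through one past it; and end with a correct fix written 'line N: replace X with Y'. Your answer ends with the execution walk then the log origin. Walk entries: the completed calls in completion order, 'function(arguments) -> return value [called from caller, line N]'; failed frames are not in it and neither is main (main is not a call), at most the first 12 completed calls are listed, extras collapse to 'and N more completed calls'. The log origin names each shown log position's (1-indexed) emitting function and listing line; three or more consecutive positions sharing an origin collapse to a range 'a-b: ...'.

Answer: the defect is in probe_limits at line 20.
Key observation: Log line 7 is where behavior first shows: 'driver got 4' appears instead of 'driver got 19'.
Call chain: main.
First divergence: position 7 — shown 'driver got 4', intended 'driver got 19'.
Intended log window:
  5: hit index 0
  6: probe_limits: inputs 22 and 4
  7: driver got 19
Execution walk:
  count_flags([11, 2, 9, -3, 11], 11) -> 0  [called from settle_round, line 9]
  settle_round([11, 2, 9, -3, 11], 11) -> 22  [called from sum_active, line 25]
  probe_limits(22, 4) -> 4  [called from sum_active, line 27]
  sum_active([11, 2, 9, -3, 11], 11) -> 4  [called from main, line 33]
Log origins:
  1: from main, line 32
  2: from sum_active, line 24
  3: from settle_round, line 8
  4: from count_flags, line 2
  5: from settle_round, line 10
  6: from probe_limits, line 15
  7: from main, line 34
A correct fix: line 20: replace `base` with `pos`.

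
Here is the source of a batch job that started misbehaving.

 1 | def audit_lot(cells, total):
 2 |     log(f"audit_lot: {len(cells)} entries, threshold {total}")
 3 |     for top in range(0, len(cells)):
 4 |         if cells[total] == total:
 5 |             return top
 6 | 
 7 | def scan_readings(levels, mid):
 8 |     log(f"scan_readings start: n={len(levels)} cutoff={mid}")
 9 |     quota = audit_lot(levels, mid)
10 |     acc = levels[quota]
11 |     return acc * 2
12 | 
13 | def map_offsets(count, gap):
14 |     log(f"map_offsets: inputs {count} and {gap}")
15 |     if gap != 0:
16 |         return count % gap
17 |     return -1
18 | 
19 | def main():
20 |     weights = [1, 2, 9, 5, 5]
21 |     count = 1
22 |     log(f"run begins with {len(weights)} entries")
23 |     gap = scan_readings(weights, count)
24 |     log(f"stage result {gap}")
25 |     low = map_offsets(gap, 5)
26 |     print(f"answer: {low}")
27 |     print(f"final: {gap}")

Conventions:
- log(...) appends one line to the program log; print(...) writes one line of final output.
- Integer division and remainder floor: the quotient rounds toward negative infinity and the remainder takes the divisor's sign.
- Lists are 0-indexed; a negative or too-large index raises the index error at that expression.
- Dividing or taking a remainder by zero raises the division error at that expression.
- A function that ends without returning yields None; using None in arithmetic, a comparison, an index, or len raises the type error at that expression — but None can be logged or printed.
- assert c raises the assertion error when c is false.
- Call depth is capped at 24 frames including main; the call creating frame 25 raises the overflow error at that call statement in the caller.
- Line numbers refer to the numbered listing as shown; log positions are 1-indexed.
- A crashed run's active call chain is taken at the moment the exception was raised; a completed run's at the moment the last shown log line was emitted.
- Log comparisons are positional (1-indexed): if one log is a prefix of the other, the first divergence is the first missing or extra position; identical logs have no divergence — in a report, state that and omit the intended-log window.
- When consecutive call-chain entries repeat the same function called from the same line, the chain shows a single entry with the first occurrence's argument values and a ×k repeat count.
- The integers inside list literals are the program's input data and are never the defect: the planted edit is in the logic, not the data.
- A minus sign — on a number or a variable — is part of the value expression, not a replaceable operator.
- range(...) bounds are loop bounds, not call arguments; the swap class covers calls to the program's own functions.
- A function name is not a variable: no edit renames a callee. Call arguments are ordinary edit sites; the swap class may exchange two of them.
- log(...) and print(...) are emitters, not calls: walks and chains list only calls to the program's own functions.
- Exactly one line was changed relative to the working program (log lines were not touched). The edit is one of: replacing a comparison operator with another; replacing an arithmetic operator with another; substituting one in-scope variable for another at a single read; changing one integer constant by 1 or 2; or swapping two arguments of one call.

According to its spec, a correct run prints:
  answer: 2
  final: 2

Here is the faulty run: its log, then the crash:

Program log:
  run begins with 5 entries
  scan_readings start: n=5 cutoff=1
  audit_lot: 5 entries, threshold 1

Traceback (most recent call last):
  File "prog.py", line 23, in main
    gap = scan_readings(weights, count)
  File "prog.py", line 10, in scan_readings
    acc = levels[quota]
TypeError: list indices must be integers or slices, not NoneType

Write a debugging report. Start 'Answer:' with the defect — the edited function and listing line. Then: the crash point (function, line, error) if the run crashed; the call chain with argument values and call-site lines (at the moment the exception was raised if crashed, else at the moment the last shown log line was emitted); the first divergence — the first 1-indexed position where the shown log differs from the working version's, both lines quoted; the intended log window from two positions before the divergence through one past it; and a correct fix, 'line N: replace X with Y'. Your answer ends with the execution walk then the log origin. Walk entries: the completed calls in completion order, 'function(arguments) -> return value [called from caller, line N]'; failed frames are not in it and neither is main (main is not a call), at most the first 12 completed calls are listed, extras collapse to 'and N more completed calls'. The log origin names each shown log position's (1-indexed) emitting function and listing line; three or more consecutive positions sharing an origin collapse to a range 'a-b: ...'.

Answer: the defect is in audit_lot at line 4.
Key fact: A complete run would log 'stage result 2' next, but this one stopped at 3 lines.
Crash: scan_readings, line 10, TypeError.
Call chain: main -> scan_readings([1, 2, 9, 5, 5], 1) (called at line 23).
First divergence: position 4 (shown log ended at 3 lines; the working version continues: 'stage result 2').
Intended log window:
  2: scan_readings start: n=5 cutoff=1
  3: audit_lot: 5 entries, threshold 1
  4: stage result 2
  5: map_offsets: inputs 2 and 5
Execution walk:
  audit_lot([1, 2, 9, 5, 5], 1) -> None  [called from scan_readings, line 9]
Log origin:
  1: emitted by main (line 22)
  2: emitted by scan_readings (line 8)
  3: emitted by audit_lot (line 2)
A correct fix: line 4: replace `cells[total]` with `cells[top]`.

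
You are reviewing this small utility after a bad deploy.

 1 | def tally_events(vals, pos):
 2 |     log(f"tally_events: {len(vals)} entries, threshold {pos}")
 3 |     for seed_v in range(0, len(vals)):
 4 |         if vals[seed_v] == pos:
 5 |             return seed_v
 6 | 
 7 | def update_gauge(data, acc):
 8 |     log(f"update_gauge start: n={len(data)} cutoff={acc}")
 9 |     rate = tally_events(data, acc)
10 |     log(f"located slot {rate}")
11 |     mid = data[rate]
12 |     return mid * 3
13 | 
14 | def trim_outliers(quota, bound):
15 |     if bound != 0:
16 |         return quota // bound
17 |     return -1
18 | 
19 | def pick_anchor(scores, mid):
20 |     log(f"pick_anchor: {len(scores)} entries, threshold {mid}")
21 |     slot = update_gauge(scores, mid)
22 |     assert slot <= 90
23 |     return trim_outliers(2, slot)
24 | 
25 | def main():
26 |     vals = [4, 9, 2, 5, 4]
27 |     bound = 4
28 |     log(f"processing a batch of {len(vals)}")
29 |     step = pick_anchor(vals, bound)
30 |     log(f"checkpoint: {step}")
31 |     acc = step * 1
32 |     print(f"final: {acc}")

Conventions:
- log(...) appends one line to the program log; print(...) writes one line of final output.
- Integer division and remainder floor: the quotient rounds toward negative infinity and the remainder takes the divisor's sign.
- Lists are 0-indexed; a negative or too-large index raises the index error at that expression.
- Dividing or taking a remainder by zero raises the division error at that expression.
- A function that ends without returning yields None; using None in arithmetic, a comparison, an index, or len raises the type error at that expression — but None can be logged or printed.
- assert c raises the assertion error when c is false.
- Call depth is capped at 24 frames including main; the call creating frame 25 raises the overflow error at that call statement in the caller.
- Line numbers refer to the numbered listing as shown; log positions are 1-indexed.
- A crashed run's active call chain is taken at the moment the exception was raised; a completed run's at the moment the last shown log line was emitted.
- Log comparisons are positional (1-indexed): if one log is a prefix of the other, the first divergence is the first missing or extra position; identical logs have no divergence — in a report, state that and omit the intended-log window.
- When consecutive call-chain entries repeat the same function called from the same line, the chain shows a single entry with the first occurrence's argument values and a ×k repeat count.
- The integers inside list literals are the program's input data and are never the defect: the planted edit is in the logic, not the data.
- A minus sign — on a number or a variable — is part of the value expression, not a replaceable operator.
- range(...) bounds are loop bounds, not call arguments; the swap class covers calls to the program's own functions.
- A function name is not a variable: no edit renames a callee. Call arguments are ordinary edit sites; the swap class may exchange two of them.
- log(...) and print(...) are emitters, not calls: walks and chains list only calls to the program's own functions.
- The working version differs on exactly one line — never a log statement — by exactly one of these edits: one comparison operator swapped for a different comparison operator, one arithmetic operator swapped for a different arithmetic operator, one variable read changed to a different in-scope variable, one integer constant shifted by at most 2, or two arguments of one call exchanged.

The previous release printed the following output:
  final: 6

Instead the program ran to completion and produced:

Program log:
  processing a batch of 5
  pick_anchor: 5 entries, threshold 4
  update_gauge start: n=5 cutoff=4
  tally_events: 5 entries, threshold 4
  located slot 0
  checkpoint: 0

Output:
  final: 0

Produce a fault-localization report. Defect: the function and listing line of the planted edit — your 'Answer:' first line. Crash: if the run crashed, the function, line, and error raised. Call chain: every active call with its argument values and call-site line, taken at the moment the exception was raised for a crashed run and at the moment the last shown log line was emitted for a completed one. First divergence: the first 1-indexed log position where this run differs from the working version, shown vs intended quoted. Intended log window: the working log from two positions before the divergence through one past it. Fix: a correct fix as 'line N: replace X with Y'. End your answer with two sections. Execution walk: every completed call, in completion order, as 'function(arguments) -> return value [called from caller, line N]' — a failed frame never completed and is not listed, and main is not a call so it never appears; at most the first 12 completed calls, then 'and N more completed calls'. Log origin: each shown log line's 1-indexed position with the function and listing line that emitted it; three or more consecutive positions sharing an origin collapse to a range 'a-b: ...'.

Answer: the defect is in pick_anchor at line 23.
Key observation: Log line 6 is where behavior first shows: 'checkpoint: 0' appears instead of 'checkpoint: 6'.
Call chain: main.
First divergence: position 6; shown 'checkpoint: 0' vs intended 'checkpoint: 6'.
Intended log window:
  4: tally_events: 5 entries, threshold 4
  5: located slot 0
  6: checkpoint: 6
Execution walk:
  tally_events([4, 9, 2, 5, 4], 4) -> 0  [called from update_gauge, line 9]
  update_gauge([4, 9, 2, 5, 4], 4) -> 12  [called from pick_anchor, line 21]
  trim_outliers(2, 12) -> 0  [called from pick_anchor, line 23]
  pick_anchor([4, 9, 2, 5, 4], 4) -> 0  [called from main, line 29]
Log origin:
  1 — main, line 28
  2 — pick_anchor, line 20
  3 — update_gauge, line 8
  4 — tally_events, line 2
  5 — update_gauge, line 10
  6 — main, line 30
A correct fix: line 23: replace `trim_outliers(2, slot)` with `trim_outliers(slot, 2)`.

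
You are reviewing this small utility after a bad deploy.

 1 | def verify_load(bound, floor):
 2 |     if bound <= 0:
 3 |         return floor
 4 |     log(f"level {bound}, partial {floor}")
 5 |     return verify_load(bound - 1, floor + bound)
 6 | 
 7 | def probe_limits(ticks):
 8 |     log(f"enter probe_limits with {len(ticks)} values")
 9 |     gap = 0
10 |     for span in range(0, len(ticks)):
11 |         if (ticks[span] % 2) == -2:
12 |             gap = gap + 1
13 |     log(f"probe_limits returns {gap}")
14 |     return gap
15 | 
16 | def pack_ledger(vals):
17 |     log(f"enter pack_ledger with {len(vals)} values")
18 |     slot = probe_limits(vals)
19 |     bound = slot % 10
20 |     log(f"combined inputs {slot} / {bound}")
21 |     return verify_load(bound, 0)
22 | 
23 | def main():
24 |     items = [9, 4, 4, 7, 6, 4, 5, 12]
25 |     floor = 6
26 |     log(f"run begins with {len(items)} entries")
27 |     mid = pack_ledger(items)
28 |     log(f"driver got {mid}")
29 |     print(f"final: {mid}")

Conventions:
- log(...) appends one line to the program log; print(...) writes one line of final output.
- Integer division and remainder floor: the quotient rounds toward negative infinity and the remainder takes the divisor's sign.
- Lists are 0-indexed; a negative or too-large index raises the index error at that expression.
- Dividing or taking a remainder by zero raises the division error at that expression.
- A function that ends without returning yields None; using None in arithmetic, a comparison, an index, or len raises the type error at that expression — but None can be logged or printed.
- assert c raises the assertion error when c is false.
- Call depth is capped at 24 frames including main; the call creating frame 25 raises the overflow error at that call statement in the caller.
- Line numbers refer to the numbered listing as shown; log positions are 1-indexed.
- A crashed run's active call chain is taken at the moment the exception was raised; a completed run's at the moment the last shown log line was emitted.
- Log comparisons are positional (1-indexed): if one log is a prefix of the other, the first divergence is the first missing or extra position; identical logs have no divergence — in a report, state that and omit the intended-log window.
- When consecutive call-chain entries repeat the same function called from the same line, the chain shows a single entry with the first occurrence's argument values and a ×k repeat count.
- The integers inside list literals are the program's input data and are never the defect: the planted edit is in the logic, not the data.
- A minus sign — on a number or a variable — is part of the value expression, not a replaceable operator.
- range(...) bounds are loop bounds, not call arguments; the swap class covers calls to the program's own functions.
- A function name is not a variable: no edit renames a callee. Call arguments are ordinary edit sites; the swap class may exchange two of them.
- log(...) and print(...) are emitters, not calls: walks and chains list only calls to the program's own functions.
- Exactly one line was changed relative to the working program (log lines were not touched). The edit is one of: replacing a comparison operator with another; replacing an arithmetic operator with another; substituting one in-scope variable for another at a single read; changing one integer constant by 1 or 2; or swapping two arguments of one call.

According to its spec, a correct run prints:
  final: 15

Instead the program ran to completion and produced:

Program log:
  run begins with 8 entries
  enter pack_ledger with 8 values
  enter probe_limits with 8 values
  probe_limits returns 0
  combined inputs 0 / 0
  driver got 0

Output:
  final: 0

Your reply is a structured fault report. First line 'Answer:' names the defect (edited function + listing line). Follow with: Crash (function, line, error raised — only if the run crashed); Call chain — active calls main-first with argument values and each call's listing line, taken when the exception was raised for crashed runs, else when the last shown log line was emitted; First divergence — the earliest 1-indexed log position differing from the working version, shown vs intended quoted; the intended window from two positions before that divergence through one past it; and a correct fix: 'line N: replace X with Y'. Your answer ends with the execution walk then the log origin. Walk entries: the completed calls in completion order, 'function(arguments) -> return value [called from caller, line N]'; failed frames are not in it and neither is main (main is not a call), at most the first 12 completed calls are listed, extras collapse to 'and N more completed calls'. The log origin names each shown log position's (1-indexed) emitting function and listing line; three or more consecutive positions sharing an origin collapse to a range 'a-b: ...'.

Answer: the defect is in probe_limits at line 11.
Key fact: Everything matches until log position 4, which reads 'probe_limits returns 0' in place of 'probe_limits returns 5'.
Call chain: main.
First divergence: position 4 — the shown line 'probe_limits returns 0' should read 'probe_limits returns 5'.
Intended log window:
  2: enter pack_ledger with 8 values
  3: enter probe_limits with 8 values
  4: probe_limits returns 5
  5: combined inputs 5 / 5
Execution walk:
  probe_limits([9, 4, 4, 7, 6, 4, 5, 12]) -> 0  [called from pack_ledger, line 18]
  verify_load(0, 0) -> 0  [called from pack_ledger, line 21]
  pack_ledger([9, 4, 4, 7, 6, 4, 5, 12]) -> 0  [called from main, line 27]
Log origin:
  1: emitted by main (line 26)
  2: emitted by pack_ledger (line 17)
  3: emitted by probe_limits (line 8)
  4: emitted by probe_limits (line 13)
  5: emitted by pack_ledger (line 20)
  6: emitted by main (line 28)
A correct fix: line 11: replace `-2` with `0`.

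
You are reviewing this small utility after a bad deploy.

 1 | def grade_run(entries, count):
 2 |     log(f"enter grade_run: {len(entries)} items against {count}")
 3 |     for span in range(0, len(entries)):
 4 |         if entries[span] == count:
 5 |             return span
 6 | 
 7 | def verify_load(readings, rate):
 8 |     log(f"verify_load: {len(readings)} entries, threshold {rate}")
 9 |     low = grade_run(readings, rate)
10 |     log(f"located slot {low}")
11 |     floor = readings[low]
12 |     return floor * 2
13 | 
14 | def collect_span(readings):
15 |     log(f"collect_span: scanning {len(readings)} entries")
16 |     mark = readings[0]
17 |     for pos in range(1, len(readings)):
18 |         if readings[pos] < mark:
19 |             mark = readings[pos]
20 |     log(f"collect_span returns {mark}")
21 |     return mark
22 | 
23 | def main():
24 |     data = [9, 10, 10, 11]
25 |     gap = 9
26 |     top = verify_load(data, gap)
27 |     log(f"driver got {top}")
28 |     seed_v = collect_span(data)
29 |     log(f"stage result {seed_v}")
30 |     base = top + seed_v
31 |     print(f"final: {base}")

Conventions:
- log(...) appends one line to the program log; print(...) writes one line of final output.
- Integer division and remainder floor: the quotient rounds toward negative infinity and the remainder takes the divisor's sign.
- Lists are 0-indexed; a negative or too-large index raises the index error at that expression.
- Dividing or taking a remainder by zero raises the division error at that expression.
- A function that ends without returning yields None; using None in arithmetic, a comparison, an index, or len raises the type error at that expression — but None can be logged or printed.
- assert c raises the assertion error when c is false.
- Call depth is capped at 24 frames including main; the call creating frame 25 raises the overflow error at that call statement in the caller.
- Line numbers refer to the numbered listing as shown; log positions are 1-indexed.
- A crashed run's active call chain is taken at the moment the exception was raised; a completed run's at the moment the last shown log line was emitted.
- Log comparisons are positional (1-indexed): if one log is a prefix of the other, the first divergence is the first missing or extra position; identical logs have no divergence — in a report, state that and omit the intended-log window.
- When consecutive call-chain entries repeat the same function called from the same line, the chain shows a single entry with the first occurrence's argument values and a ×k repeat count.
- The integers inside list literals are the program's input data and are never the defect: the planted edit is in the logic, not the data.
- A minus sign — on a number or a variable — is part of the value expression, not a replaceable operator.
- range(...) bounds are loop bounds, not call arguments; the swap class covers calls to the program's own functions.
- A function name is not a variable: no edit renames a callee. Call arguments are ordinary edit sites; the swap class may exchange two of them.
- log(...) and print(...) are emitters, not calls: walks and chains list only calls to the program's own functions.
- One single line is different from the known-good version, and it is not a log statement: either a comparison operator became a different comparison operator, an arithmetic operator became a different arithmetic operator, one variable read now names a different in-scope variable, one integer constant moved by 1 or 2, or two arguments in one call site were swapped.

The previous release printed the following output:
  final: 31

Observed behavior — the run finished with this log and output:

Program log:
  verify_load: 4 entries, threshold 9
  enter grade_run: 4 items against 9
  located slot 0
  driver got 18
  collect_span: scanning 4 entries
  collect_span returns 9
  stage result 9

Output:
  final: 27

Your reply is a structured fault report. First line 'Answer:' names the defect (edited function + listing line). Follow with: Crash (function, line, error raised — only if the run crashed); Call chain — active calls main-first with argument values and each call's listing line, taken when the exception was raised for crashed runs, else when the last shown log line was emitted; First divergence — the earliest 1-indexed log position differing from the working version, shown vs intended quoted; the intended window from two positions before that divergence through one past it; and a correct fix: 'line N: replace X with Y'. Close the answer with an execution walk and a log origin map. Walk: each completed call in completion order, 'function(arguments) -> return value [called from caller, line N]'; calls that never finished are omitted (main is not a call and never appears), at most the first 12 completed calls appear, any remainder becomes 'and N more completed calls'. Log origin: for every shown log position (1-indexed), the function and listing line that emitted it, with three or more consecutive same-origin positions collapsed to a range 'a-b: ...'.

Answer: the defect is in main at line 25.
Key observation: The earliest visible damage is log position 1 — 'verify_load: 4 entries, threshold 9' rather than the intended 'verify_load: 4 entries, threshold 11'.
Call chain: main.
First divergence: position 1 — shown 'verify_load: 4 entries, threshold 9', intended 'verify_load: 4 entries, threshold 11'.
Intended log window:
  1: verify_load: 4 entries, threshold 11
  2: enter grade_run: 4 items against 11
Execution walk:
  grade_run([9, 10, 10, 11], 9) -> 0  [called from verify_load, line 9]
  verify_load([9, 10, 10, 11], 9) -> 18  [called from main, line 26]
  collect_span([9, 10, 10, 11]) -> 9  [called from main, line 28]
Origin of each log line:
  1 — verify_load, line 8
  2 — grade_run, line 2
  3 — verify_load, line 10
  4 — main, line 27
  5 — collect_span, line 15
  6 — collect_span, line 20
  7 — main, line 29
A correct fix: line 25: replace `9` with `11`.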